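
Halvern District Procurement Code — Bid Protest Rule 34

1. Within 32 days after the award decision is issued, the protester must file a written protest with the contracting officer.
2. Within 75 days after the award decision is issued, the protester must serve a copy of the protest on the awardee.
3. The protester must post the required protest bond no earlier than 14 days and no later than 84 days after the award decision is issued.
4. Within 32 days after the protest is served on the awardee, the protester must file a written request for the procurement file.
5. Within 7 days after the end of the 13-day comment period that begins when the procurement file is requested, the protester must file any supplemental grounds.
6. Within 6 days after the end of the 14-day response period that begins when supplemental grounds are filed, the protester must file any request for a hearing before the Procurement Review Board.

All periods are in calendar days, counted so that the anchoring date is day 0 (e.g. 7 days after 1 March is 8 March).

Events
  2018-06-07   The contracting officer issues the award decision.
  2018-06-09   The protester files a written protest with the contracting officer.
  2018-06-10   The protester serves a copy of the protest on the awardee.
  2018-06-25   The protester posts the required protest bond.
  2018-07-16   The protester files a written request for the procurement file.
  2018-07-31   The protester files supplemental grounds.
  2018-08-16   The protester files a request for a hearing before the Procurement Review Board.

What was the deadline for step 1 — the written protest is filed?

Step 1 runs from 2018-06-07, when the award decision is issued. 32 days after 2018-06-07 is 2018-07-09.

2018-07-09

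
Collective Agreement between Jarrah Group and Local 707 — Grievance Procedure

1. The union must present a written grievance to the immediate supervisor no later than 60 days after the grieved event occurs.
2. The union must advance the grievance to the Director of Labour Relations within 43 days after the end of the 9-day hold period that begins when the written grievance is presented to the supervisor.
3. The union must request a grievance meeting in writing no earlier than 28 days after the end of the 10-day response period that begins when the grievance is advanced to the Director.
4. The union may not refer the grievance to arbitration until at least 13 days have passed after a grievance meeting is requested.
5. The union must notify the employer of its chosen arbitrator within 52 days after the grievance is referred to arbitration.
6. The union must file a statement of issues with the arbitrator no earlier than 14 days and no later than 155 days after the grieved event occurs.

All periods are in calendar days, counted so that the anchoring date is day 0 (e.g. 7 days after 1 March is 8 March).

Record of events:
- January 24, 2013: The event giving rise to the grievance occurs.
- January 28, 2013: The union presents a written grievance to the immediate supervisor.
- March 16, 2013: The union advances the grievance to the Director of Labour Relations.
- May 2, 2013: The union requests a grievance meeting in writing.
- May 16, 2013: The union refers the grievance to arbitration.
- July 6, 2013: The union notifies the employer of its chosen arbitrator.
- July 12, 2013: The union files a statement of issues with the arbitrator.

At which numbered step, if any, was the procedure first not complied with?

(1) due by January 24, 2013 + 60 days = March 25, 2013; done January 28, 2013 — timely.
(2) due by February 6, 2013 + 43 days = March 21, 2013; completed March 16, 2013, before the deadline.
(3) permitted from March 26, 2013 + 28 days = April 23, 2013 onward; May 2, 2013 is on or after that date.
(4) permitted from May 2, 2013 + 13 days = May 15, 2013 onward; May 16, 2013 is on or after that date.
(5) due by May 16, 2013 + 52 days = July 7, 2013; done July 6, 2013 — timely.
(6) the permitted window runs from January 24, 2013 + 14 = February 7, 2013 to January 24, 2013 + 155 = June 28, 2013; done July 12, 2013 — 14 days after the window closed.

Step 6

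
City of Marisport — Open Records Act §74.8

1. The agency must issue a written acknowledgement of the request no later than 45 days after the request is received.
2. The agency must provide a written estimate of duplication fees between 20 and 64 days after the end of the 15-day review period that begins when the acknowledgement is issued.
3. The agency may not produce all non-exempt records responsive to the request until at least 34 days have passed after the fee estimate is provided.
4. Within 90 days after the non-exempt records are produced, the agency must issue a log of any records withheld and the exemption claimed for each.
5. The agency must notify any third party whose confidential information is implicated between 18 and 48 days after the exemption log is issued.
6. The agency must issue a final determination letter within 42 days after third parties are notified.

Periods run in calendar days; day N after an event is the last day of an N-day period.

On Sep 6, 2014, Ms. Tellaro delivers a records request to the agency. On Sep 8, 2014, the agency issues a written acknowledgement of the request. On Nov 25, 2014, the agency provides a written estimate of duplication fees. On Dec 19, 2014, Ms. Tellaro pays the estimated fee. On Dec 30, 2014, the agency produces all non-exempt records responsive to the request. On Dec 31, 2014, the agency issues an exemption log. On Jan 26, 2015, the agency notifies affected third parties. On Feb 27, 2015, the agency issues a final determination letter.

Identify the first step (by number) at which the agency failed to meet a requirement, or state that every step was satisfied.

None — every step was satisfied

Step 1: 45 days after Sep 6, 2014 (when the request is received) is Oct 21, 2014; Sep 8, 2014 is within that limit.
Step 2: the window is 20–64 days after Sep 23, 2014 (end of the 15-day review period, which began when the acknowledgement is issued on Sep 8, 2014), so Oct 13, 2014 through Nov 26, 2014; done Nov 25, 2014, which is between those dates.
Step 3: the earliest permitted date is 34 days after Nov 25, 2014 (when the fee estimate is provided), i.e. Dec 29, 2014; done Dec 30, 2014 — permitted.
Step 4: 90 days after Dec 30, 2014 (when the non-exempt records are produced) is Mar 30, 2015; Dec 31, 2014 is within that limit.
Step 5: the window is 18–48 days after Dec 31, 2014 (when the exemption log is issued), so Jan 18, 2015 through Feb 17, 2015; done Jan 26, 2015, which is between those dates.
Step 6: 42 days after Jan 26, 2015 (when third parties are notified) is Mar 9, 2015; Feb 27, 2015 is within that limit.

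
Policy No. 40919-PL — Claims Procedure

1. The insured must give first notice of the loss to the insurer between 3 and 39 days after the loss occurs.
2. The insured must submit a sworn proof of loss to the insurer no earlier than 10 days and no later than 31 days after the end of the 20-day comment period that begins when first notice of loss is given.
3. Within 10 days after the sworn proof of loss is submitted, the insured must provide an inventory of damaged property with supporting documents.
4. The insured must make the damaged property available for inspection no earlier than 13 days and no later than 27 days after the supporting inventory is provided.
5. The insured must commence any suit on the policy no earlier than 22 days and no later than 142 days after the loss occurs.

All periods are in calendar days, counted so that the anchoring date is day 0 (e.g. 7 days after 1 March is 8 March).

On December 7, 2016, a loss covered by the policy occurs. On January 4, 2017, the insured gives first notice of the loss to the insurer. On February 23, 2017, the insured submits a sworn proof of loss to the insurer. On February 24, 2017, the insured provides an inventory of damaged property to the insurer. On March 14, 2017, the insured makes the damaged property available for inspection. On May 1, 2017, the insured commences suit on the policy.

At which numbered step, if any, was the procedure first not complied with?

Step 5

Step 1: the window is 3–39 days after December 7, 2016 (when the loss occurs), so December 10, 2016 through January 15, 2017; done January 4, 2017, which is between those dates.
Step 2: the window is 10–31 days after January 24, 2017 (end of the 20-day comment period, which began when first notice of loss is given on January 4, 2017), so February 3, 2017 through February 24, 2017; done February 23, 2017 — within the window.
Step 3: 10 days after February 23, 2017 (when the sworn proof of loss is submitted) is March 5, 2017; completed February 24, 2017, before the deadline.
Step 4: the window is 13–27 days after February 24, 2017 (when the supporting inventory is provided), so March 9, 2017 through March 23, 2017; done March 14, 2017 — within the window.
Step 5: the window is 22–142 days after December 7, 2016 (when the loss occurs), so December 29, 2016 through April 28, 2017; May 1, 2017 is 3 days past the end of the window.
Later steps need not be reached.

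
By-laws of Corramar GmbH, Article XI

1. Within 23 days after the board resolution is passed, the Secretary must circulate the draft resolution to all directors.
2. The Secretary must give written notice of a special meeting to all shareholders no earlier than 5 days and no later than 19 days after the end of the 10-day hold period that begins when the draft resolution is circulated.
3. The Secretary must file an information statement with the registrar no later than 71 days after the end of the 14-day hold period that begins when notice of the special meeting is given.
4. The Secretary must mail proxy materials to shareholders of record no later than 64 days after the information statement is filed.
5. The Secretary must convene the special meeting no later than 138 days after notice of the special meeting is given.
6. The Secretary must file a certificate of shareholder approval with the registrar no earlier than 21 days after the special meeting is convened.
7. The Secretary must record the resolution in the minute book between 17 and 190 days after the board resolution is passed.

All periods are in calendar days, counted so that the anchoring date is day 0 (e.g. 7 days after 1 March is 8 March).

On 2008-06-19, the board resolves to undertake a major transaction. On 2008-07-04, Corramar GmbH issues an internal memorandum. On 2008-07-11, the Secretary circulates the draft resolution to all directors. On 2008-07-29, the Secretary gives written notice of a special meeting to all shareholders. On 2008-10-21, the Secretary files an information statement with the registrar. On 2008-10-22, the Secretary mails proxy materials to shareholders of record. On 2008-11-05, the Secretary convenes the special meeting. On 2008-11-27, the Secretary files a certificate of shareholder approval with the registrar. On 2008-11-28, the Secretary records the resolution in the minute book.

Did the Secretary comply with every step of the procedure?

Step 1 — counting 23 days from 2008-06-19 (when the board resolution is passed) gives a deadline of 2008-07-12; completed 2008-07-11, before the deadline.
Step 2 — 5 and 19 days from 2008-07-21 (end of the 10-day hold period, which began when the draft resolution is circulated on 2008-07-11) are 2008-07-26 and 2008-08-09 respectively; done 2008-07-29, which is between those dates.
Step 3 — counting 71 days from 2008-08-12 (end of the 14-day hold period, which began when notice of the special meeting is given on 2008-07-29) gives a deadline of 2008-10-22; 2008-10-21 is within that limit.
Step 4 — counting 64 days from 2008-10-21 (when the information statement is filed) gives a deadline of 2008-12-24; 2008-10-22 is within that limit.
Step 5 — counting 138 days from 2008-07-29 (when notice of the special meeting is given) gives a deadline of 2008-12-14; completed 2008-11-05, before the deadline.
Step 6 — must wait 21 days from 2008-11-05 (when the special meeting is convened), so not before 2008-11-26; done 2008-11-27 — permitted.
Step 7 — 17 and 190 days from 2008-06-19 (when the board resolution is passed) are 2008-07-06 and 2008-12-26 respectively; done 2008-11-28 — within the window.

Yes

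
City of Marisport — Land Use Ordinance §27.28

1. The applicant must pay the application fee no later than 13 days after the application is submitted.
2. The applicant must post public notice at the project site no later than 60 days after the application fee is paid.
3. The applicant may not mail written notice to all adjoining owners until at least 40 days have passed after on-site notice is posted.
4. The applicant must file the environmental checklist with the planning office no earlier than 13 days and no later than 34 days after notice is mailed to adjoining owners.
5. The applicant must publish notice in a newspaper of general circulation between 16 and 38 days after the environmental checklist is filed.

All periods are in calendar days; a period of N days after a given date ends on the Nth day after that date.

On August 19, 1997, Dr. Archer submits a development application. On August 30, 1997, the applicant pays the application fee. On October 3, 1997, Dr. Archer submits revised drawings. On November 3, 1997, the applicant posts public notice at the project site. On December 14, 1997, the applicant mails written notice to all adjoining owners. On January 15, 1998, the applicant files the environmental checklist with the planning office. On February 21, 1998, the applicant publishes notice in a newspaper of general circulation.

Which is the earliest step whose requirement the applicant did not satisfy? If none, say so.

Step 1 — counting 13 days from August 19, 1997 (when the application is submitted) gives a deadline of September 1, 1997; completed August 30, 1997, before the deadline.
Step 2 — counting 60 days from August 30, 1997 (when the application fee is paid) gives a deadline of October 29, 1997; done November 3, 1997 — 5 days late.
That is the first point of non-compliance.

Step 2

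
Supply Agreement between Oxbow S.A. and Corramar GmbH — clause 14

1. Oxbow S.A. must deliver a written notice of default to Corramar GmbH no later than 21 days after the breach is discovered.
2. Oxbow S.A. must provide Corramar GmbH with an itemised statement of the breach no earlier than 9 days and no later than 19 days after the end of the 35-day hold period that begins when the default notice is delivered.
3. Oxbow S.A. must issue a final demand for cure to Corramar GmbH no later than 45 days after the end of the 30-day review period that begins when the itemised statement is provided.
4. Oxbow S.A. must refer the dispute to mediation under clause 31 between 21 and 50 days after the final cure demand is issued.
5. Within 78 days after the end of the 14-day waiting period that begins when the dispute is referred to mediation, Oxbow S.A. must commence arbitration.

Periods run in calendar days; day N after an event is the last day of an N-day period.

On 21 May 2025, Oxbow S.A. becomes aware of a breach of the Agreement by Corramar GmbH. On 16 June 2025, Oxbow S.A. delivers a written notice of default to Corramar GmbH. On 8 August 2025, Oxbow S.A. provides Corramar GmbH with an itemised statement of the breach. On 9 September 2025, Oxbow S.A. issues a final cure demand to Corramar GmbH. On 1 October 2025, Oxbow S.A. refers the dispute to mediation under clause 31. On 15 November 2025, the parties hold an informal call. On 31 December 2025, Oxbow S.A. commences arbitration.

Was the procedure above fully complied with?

No

Step 1: 21 days after 21 May 2025 (when the breach is discovered) is 11 June 2025; 16 June 2025 misses that deadline by 5 days.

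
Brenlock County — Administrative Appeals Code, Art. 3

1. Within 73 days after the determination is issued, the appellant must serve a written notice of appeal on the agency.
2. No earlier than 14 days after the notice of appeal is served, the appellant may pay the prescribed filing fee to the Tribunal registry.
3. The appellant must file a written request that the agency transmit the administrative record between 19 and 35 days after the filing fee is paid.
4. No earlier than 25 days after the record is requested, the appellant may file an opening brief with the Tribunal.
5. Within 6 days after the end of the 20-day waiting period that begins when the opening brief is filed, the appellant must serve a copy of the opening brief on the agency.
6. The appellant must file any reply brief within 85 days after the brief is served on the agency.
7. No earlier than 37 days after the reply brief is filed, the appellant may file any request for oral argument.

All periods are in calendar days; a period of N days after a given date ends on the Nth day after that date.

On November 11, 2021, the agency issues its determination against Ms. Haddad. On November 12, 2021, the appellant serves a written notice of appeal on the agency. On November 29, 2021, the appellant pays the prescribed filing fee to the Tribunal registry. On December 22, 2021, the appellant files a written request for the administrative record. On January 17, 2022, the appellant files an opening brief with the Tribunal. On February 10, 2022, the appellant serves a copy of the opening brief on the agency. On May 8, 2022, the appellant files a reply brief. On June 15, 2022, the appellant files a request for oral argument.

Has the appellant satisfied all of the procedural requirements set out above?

No

Step 1: 73 days after November 11, 2021 (when the determination is issued) is January 23, 2022; done November 12, 2021 — timely.
Step 2: the earliest permitted date is 14 days after November 12, 2021 (when the notice of appeal is served), i.e. November 26, 2021; done November 29, 2021 — permitted.
Step 3: the window is 19–35 days after November 29, 2021 (when the filing fee is paid), so December 18, 2021 through January 3, 2022; December 22, 2021 falls inside that range.
Step 4: the earliest permitted date is 25 days after December 22, 2021 (when the record is requested), i.e. January 16, 2022; done January 17, 2022, after the minimum wait.
Step 5: 6 days after February 6, 2022 (end of the 20-day waiting period, which began when the opening brief is filed on January 17, 2022) is February 12, 2022; completed February 10, 2022, before the deadline.
Step 6: 85 days after February 10, 2022 (when the brief is served on the agency) is May 6, 2022; May 8, 2022 misses that deadline by 2 days.
No need to go further; step 6 was not satisfied.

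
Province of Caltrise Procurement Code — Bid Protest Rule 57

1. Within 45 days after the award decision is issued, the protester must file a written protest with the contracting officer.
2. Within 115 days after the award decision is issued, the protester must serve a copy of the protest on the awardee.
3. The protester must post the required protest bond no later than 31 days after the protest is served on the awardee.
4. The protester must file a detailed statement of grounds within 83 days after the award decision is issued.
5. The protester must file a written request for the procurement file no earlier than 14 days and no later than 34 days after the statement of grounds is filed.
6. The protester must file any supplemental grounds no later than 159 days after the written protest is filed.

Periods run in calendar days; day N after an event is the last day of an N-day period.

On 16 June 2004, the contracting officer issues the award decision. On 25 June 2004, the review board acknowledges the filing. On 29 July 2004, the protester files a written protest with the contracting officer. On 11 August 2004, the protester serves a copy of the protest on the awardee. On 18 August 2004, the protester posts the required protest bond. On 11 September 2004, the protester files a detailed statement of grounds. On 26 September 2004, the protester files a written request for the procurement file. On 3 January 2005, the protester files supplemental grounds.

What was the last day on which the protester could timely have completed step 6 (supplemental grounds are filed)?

Step 6 runs from 29 July 2004, when the written protest is filed. 159 days after 29 July 2004 is 4 January 2005.

4 January 2005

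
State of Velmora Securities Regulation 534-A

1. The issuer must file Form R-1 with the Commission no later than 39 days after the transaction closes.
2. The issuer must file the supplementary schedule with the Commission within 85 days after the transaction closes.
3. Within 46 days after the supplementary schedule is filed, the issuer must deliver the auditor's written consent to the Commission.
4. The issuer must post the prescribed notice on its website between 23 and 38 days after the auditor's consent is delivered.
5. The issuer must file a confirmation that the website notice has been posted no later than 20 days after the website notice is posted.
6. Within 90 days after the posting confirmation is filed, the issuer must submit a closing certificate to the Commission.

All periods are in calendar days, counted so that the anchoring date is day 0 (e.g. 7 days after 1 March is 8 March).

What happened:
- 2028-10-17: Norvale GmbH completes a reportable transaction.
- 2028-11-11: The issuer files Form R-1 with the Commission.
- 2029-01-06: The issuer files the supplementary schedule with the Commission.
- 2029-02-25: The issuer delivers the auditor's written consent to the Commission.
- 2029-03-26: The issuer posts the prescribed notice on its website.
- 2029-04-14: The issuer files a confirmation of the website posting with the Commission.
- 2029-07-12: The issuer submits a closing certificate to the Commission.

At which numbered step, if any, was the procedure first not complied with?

(1) due by 2028-10-17 + 39 days = 2028-11-25; 2028-11-11 is within that limit.
(2) due by 2028-10-17 + 85 days = 2029-01-10; completed 2029-01-06, before the deadline.
(3) due by 2029-01-06 + 46 days = 2029-02-21; done 2029-02-25 — 4 days late.

Step 3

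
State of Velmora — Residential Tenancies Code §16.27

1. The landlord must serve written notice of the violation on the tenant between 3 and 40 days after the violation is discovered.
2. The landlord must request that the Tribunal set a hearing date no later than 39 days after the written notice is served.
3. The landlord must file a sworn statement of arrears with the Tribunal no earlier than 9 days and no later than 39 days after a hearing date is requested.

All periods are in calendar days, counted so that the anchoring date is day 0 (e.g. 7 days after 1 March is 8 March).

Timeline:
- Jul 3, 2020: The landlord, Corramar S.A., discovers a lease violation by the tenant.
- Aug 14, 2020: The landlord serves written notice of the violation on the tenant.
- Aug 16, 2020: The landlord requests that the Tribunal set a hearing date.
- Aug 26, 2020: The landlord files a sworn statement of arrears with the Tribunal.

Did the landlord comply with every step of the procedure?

Step 1 — 3 and 40 days from Jul 3, 2020 (when the violation is discovered) are Jul 6, 2020 and Aug 12, 2020 respectively; Aug 14, 2020 is 2 days past the end of the window.

No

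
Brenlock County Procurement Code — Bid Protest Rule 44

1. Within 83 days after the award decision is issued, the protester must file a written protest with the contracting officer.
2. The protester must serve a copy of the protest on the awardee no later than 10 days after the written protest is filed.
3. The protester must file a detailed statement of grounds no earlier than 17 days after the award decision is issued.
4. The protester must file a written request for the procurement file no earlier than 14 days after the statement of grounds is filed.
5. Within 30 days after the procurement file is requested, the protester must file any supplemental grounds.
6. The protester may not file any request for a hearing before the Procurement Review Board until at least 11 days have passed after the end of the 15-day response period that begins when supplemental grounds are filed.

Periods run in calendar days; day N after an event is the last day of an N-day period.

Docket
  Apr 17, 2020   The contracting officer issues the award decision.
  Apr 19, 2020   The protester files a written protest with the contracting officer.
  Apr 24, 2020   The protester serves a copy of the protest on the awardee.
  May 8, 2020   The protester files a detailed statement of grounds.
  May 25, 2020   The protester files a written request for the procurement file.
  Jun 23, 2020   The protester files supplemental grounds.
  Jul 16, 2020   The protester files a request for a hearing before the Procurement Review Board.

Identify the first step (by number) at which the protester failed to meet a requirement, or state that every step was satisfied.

Step 1: 83 days after Apr 17, 2020 (when the award decision is issued) is Jul 9, 2020; done Apr 19, 2020 — timely.
Step 2: 10 days after Apr 19, 2020 (when the written protest is filed) is Apr 29, 2020; done Apr 24, 2020 — timely.
Step 3: the earliest permitted date is 17 days after Apr 17, 2020 (when the award decision is issued), i.e. May 4, 2020; May 8, 2020 is on or after that date.
Step 4: the earliest permitted date is 14 days after May 8, 2020 (when the statement of grounds is filed), i.e. May 22, 2020; May 25, 2020 is on or after that date.
Step 5: 30 days after May 25, 2020 (when the procurement file is requested) is Jun 24, 2020; Jun 23, 2020 is within that limit.
Step 6: the earliest permitted date is 11 days after Jul 8, 2020 (end of the 15-day response period, which began when supplemental grounds are filed on Jun 23, 2020), i.e. Jul 19, 2020; acted on Jul 16, 2020, 3 days prematurely.
That is the first point of non-compliance.

Step 6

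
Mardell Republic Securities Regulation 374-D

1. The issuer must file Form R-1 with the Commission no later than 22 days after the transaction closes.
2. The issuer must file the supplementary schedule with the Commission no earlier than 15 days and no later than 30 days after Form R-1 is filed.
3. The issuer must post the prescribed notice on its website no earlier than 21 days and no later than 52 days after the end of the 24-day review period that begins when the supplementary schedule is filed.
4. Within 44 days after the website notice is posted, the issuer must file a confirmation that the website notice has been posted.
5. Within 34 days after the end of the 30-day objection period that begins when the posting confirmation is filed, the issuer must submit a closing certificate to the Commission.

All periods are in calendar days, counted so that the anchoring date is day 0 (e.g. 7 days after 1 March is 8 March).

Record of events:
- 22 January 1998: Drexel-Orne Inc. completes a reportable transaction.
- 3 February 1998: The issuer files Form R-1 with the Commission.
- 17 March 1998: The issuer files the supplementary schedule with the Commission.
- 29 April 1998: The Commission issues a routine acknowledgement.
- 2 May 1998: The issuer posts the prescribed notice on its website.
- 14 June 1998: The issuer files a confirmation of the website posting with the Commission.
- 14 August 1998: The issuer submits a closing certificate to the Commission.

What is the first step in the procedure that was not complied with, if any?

Step 2

Step 1: 22 days after 22 January 1998 (when the transaction closes) is 13 February 1998; done 3 February 1998 — timely.
Step 2: the window is 15–30 days after 3 February 1998 (when Form R-1 is filed), so 18 February 1998 through 5 March 1998; done 17 March 1998 — 12 days after the window closed.
Later steps need not be reached.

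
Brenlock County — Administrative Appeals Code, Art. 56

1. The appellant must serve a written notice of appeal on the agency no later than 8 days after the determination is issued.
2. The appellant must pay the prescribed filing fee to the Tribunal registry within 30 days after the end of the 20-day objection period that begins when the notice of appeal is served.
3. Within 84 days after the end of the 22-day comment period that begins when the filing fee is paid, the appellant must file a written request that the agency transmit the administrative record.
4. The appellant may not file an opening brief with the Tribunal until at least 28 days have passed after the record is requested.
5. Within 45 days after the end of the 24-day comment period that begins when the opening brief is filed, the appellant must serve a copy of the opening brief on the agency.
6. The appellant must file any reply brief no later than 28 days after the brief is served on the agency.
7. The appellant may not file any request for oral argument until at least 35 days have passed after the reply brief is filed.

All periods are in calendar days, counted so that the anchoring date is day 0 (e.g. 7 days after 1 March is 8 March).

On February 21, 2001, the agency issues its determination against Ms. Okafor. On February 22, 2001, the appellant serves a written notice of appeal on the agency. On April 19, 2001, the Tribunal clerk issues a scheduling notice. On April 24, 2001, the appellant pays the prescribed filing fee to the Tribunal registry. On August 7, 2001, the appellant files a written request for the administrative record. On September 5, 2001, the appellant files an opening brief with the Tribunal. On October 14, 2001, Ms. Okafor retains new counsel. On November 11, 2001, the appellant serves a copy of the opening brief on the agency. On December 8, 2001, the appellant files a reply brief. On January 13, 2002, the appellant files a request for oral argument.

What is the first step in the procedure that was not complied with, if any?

Step 1: 8 days after February 21, 2001 (when the determination is issued) is March 1, 2001; done February 22, 2001 — timely.
Step 2: 30 days after March 14, 2001 (end of the 20-day objection period, which began when the notice of appeal is served on February 22, 2001) is April 13, 2001; done April 24, 2001 — 11 days late.

Step 2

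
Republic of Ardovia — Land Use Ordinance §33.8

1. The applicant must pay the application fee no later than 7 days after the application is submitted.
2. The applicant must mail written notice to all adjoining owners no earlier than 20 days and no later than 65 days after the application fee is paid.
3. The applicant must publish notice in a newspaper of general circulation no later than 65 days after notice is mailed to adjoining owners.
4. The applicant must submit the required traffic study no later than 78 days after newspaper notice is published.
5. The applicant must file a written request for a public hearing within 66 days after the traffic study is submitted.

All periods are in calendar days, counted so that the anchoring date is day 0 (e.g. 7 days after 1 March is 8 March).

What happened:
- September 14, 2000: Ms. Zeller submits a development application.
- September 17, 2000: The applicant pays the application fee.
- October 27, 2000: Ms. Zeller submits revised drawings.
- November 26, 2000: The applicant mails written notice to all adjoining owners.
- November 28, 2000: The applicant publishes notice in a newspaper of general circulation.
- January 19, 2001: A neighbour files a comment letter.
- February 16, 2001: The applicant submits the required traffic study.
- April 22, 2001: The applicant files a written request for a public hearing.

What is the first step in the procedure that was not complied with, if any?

Step 2

(1) due by September 14, 2000 + 7 days = September 21, 2000; completed September 17, 2000, before the deadline.
(2) the permitted window runs from September 17, 2000 + 20 = October 7, 2000 to September 17, 2000 + 65 = November 21, 2000; done November 26, 2000 — 5 days after the window closed.
The procedure was therefore not followed at step 2.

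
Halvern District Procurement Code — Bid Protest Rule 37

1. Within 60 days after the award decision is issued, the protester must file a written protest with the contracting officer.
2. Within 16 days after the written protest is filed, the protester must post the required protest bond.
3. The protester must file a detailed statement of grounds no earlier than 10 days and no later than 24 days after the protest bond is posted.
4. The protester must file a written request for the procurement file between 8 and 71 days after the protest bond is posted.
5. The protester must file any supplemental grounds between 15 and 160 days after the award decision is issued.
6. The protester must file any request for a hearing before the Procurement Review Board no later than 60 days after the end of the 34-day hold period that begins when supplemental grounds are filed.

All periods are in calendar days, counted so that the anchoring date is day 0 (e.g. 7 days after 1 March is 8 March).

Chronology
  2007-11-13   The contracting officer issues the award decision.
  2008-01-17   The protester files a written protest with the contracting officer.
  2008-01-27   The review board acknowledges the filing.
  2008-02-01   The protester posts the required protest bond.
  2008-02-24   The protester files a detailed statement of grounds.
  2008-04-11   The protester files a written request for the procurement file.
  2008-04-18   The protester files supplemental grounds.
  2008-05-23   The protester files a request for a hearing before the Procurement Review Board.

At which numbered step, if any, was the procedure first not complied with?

Step 1: 60 days after 2007-11-13 (when the award decision is issued) is 2008-01-12; not done until 2008-01-17, 5 days after the deadline.

Step 1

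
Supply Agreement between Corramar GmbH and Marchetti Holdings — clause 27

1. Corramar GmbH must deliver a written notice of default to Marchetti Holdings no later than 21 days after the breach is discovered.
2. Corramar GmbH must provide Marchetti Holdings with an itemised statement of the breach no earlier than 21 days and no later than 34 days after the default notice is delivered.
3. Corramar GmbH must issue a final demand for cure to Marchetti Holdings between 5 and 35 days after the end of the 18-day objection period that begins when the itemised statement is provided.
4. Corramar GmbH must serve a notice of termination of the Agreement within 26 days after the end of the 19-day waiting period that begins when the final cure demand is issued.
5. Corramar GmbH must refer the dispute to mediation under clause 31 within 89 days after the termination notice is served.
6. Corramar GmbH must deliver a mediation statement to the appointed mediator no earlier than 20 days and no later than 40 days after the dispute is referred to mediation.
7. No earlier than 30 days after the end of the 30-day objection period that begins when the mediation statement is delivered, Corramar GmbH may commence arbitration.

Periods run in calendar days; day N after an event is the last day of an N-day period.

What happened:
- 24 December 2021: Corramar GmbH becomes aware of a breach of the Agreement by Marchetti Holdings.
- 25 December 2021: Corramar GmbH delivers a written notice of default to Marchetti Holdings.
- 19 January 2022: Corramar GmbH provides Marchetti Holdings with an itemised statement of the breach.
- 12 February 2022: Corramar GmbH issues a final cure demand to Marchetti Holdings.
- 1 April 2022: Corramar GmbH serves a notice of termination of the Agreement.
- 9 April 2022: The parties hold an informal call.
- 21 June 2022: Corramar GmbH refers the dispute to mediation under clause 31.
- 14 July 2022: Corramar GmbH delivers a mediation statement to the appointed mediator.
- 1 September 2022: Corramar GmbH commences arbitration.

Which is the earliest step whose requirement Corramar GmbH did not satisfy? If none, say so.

Step 1 — counting 21 days from 24 December 2021 (when the breach is discovered) gives a deadline of 14 January 2022; done 25 December 2021 — timely.
Step 2 — 21 and 34 days from 25 December 2021 (when the default notice is delivered) are 15 January 2022 and 28 January 2022 respectively; 19 January 2022 falls inside that range.
Step 3 — 5 and 35 days from 6 February 2022 (end of the 18-day objection period, which began when the itemised statement is provided on 19 January 2022) are 11 February 2022 and 13 March 2022 respectively; done 12 February 2022 — within the window.
Step 4 — counting 26 days from 3 March 2022 (end of the 19-day waiting period, which began when the final cure demand is issued on 12 February 2022) gives a deadline of 29 March 2022; 1 April 2022 misses that deadline by 3 days.
Later steps need not be reached.

Step 4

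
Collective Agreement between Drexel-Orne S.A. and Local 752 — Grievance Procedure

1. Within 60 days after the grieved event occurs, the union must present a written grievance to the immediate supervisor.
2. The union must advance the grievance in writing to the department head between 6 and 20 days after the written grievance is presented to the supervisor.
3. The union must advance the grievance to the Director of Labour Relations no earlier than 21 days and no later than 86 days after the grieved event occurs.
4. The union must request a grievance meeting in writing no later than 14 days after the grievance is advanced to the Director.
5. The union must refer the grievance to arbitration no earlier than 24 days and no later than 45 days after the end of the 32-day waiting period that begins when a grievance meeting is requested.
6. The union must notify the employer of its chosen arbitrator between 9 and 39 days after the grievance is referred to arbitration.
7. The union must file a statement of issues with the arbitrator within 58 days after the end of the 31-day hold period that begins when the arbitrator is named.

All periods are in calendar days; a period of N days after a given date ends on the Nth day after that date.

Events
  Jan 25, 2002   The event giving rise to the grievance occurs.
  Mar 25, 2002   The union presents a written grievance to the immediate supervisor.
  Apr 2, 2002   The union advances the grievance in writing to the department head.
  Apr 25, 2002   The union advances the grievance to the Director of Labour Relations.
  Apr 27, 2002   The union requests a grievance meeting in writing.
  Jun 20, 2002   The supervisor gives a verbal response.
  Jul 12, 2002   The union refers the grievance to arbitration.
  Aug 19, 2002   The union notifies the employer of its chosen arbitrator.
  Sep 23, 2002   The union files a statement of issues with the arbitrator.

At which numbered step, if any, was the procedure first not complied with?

Step 1 — counting 60 days from Jan 25, 2002 (when the grieved event occurs) gives a deadline of Mar 26, 2002; completed Mar 25, 2002, before the deadline.
Step 2 — 6 and 20 days from Mar 25, 2002 (when the written grievance is presented to the supervisor) are Mar 31, 2002 and Apr 14, 2002 respectively; done Apr 2, 2002 — within the window.
Step 3 — 21 and 86 days from Jan 25, 2002 (when the grieved event occurs) are Feb 15, 2002 and Apr 21, 2002 respectively; Apr 25, 2002 is 4 days past the end of the window.

Step 3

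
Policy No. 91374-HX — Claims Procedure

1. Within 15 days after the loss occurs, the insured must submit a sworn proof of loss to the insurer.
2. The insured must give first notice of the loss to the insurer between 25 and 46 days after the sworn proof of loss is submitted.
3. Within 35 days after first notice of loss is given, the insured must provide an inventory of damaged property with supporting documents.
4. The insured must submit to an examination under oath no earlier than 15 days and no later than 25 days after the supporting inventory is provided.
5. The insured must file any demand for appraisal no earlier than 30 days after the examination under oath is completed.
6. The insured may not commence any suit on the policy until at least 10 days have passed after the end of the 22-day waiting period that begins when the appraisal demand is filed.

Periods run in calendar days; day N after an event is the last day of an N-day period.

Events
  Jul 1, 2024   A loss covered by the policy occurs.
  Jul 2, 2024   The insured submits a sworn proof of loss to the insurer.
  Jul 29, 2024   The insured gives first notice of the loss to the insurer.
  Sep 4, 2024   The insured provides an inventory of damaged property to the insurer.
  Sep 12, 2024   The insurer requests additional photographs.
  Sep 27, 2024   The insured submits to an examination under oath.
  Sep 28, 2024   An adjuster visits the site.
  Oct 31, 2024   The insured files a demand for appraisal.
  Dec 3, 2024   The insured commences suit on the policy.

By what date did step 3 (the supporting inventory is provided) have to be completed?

Step 3 runs from Jul 29, 2024, when first notice of loss is given. 35 days after Jul 29, 2024 is Sep 2, 2024.

Sep 2, 2024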